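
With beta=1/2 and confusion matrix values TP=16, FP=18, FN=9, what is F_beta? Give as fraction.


P = TP/(TP+FP) = 16/34 = 8/17
R = TP/(TP+FN) = 16/25 = 16/25
beta^2 = 1/2^2 = 1/4
(1 + beta^2) = 5/4
Numerator = (1+beta^2)*P*R = 32/85
Denominator = beta^2*P + R = 2/17 + 16/25 = 322/425
F_beta = 80/161

80/161


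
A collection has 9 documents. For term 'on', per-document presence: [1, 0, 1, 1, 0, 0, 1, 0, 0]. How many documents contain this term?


Checking each document for 'on':
Doc 1: present
Doc 2: absent
Doc 3: present
Doc 4: present
Doc 5: absent
Doc 6: absent
Doc 7: present
Doc 8: absent
Doc 9: absent
df = sum of presences = 1 + 0 + 1 + 1 + 0 + 0 + 1 + 0 + 0 = 4

4


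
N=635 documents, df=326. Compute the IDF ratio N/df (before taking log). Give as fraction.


IDF ratio = N / df
= 635 / 326
= 635/326

635/326


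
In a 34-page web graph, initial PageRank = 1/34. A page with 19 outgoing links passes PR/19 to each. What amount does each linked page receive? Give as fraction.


Initial PR = 1/34 = 1/34
Outlinks = 19
Contribution per link = PR / outlinks
= 1/34 / 19
= 1/646

1/646


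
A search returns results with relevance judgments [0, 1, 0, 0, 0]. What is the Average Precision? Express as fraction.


Computing P@k for each relevant position:
Position 1: not relevant
Position 2: relevant, P@2 = 1/2 = 1/2
Position 3: not relevant
Position 4: not relevant
Position 5: not relevant
Sum of P@k = 1/2 = 1/2
AP = 1/2 / 1 = 1/2

1/2


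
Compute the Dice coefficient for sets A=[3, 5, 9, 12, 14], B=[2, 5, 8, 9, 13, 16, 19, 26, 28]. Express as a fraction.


A intersect B = [5, 9]
|A intersect B| = 2
|A| = 5, |B| = 9
Dice = 2*2 / (5+9)
= 4 / 14 = 2/7

2/7


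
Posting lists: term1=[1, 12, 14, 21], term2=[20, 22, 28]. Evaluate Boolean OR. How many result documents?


Boolean OR: find union of posting lists
term1 docs: [1, 12, 14, 21]
term2 docs: [20, 22, 28]
Union: [1, 12, 14, 20, 21, 22, 28]
|union| = 7

7


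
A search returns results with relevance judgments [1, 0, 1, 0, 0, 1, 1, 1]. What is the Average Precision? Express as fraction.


Computing P@k for each relevant position:
Position 1: relevant, P@1 = 1/1 = 1
Position 2: not relevant
Position 3: relevant, P@3 = 2/3 = 2/3
Position 4: not relevant
Position 5: not relevant
Position 6: relevant, P@6 = 3/6 = 1/2
Position 7: relevant, P@7 = 4/7 = 4/7
Position 8: relevant, P@8 = 5/8 = 5/8
Sum of P@k = 1 + 2/3 + 1/2 + 4/7 + 5/8 = 565/168
AP = 565/168 / 5 = 113/168

113/168


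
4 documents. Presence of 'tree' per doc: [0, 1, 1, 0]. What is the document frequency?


Checking each document for 'tree':
Doc 1: absent
Doc 2: present
Doc 3: present
Doc 4: absent
df = sum of presences = 0 + 1 + 1 + 0 = 2

2


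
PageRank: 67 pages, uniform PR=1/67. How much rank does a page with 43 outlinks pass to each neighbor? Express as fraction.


Initial PR = 1/67 = 1/67
Outlinks = 43
Contribution per link = PR / outlinks
= 1/67 / 43
= 1/2881

1/2881


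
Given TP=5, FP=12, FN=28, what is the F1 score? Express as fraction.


F1 = 2 * P * R / (P + R)
P = TP/(TP+FP) = 5/17 = 5/17
R = TP/(TP+FN) = 5/33 = 5/33
2 * P * R = 2 * 5/17 * 5/33 = 50/561
P + R = 5/17 + 5/33 = 250/561
F1 = 50/561 / 250/561 = 1/5

1/5


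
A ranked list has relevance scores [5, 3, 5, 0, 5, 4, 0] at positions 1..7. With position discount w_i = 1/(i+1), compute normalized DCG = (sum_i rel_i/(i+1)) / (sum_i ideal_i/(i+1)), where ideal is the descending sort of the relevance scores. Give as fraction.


Position discount weights w_i = 1/(i+1) for i=1..7:
Weights = [1/2, 1/3, 1/4, 1/5, 1/6, 1/7, 1/8]
Actual relevance: [5, 3, 5, 0, 5, 4, 0]
DCG = 5/2 + 3/3 + 5/4 + 0/5 + 5/6 + 4/7 + 0/8 = 517/84
Ideal relevance (sorted desc): [5, 5, 5, 4, 3, 0, 0]
Ideal DCG = 5/2 + 5/3 + 5/4 + 4/5 + 3/6 + 0/7 + 0/8 = 403/60
nDCG = DCG / ideal_DCG = 517/84 / 403/60 = 2585/2821

2585/2821


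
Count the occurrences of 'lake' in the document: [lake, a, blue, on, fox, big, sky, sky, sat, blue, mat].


Document has 11 words
Scanning for 'lake':
Found at positions: [0]
Count = 1

1


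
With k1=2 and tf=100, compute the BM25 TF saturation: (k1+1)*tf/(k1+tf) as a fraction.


BM25 TF component = (k1+1)*tf / (k1+tf)
k1 = 2, tf = 100
Numerator = (2+1)*100 = 300
Denominator = 2 + 100 = 102
= 300/102 = 50/17

50/17


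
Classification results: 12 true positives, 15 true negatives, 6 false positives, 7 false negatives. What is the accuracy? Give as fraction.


Accuracy = (TP + TN) / (TP + TN + FP + FN)
TP + TN = 12 + 15 = 27
Total = 12 + 15 + 6 + 7 = 40
Accuracy = 27 / 40 = 27/40

27/40


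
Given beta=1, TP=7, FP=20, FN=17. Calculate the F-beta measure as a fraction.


P = TP/(TP+FP) = 7/27 = 7/27
R = TP/(TP+FN) = 7/24 = 7/24
beta^2 = 1^2 = 1
(1 + beta^2) = 2
Numerator = (1+beta^2)*P*R = 49/324
Denominator = beta^2*P + R = 7/27 + 7/24 = 119/216
F_beta = 14/51

14/51


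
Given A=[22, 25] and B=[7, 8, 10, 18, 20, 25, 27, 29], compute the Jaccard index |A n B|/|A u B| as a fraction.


A intersect B = [25]
|A intersect B| = 1
A union B = [7, 8, 10, 18, 20, 22, 25, 27, 29]
|A union B| = 9
Jaccard = 1/9 = 1/9

1/9


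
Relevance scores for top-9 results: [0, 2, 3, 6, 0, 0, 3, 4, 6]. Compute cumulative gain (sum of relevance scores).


Cumulative Gain = sum of relevance scores
Position 1: rel=0, running sum=0
Position 2: rel=2, running sum=2
Position 3: rel=3, running sum=5
Position 4: rel=6, running sum=11
Position 5: rel=0, running sum=11
Position 6: rel=0, running sum=11
Position 7: rel=3, running sum=14
Position 8: rel=4, running sum=18
Position 9: rel=6, running sum=24
CG = 24

24


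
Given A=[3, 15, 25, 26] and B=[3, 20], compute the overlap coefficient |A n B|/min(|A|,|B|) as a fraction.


A intersect B = [3]
|A intersect B| = 1
min(|A|, |B|) = min(4, 2) = 2
Overlap = 1 / 2 = 1/2

1/2


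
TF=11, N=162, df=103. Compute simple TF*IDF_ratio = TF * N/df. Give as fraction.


TF * (N/df)
= 11 * (162/103)
= 11 * 162/103
= 1782/103

1782/103


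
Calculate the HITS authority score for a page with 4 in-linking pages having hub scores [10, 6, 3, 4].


Authority = sum of hub scores of in-linkers
In-link 1: hub score = 10
In-link 2: hub score = 6
In-link 3: hub score = 3
In-link 4: hub score = 4
Authority = 10 + 6 + 3 + 4 = 23

23


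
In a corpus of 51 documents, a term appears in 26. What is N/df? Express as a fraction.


IDF ratio = N / df
= 51 / 26
= 51/26

51/26


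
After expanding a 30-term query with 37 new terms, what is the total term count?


Original terms: 30
Expansion terms: 37
Total = 30 + 37 = 67

67


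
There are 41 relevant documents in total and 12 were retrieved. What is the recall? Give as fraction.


Recall = retrieved_relevant / total_relevant
= 12 / 41
= 12 / (12 + 29)
= 12/41

12/41


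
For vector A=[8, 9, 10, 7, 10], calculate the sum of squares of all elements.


|A|^2 = sum of squared components
A[0]^2 = 8^2 = 64
A[1]^2 = 9^2 = 81
A[2]^2 = 10^2 = 100
A[3]^2 = 7^2 = 49
A[4]^2 = 10^2 = 100
Sum = 64 + 81 + 100 + 49 + 100 = 394

394


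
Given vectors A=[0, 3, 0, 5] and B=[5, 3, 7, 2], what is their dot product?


Dot product = sum of element-wise products
A[0]*B[0] = 0*5 = 0
A[1]*B[1] = 3*3 = 9
A[2]*B[2] = 0*7 = 0
A[3]*B[3] = 5*2 = 10
Sum = 0 + 9 + 0 + 10 = 19

19


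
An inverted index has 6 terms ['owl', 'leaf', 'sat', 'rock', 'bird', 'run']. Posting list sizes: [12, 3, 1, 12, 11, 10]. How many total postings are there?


Summing posting list sizes:
'owl': 12 postings
'leaf': 3 postings
'sat': 1 postings
'rock': 12 postings
'bird': 11 postings
'run': 10 postings
Total = 12 + 3 + 1 + 12 + 11 + 10 = 49

49


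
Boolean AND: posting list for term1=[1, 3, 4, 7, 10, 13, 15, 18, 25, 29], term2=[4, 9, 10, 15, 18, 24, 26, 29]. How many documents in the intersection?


Boolean AND: find intersection of posting lists
term1 docs: [1, 3, 4, 7, 10, 13, 15, 18, 25, 29]
term2 docs: [4, 9, 10, 15, 18, 24, 26, 29]
Intersection: [4, 10, 15, 18, 29]
|intersection| = 5

5


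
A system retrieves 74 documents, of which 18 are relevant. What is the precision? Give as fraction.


Precision = relevant_retrieved / total_retrieved
= 18 / 74
= 18 / (18 + 56)
= 9/37

9/37


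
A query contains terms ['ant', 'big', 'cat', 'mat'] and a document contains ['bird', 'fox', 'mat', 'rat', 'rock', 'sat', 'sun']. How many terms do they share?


Query terms: ['ant', 'big', 'cat', 'mat']
Document terms: ['bird', 'fox', 'mat', 'rat', 'rock', 'sat', 'sun']
Common terms: ['mat']
Overlap count = 1

1


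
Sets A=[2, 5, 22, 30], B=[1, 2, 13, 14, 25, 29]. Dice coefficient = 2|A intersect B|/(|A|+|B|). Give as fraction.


A intersect B = [2]
|A intersect B| = 1
|A| = 4, |B| = 6
Dice = 2*1 / (4+6)
= 2 / 10 = 1/5

1/5


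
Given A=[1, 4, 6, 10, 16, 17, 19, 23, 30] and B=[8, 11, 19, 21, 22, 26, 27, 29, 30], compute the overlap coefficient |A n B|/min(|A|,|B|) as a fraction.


A intersect B = [19, 30]
|A intersect B| = 2
min(|A|, |B|) = min(9, 9) = 9
Overlap = 2 / 9 = 2/9

2/9


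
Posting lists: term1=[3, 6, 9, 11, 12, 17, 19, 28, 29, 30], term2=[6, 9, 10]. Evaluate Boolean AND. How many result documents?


Boolean AND: find intersection of posting lists
term1 docs: [3, 6, 9, 11, 12, 17, 19, 28, 29, 30]
term2 docs: [6, 9, 10]
Intersection: [6, 9]
|intersection| = 2

2


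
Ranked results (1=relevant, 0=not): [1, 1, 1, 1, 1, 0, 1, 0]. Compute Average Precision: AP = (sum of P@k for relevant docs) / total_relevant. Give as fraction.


Computing P@k for each relevant position:
Position 1: relevant, P@1 = 1/1 = 1
Position 2: relevant, P@2 = 2/2 = 1
Position 3: relevant, P@3 = 3/3 = 1
Position 4: relevant, P@4 = 4/4 = 1
Position 5: relevant, P@5 = 5/5 = 1
Position 6: not relevant
Position 7: relevant, P@7 = 6/7 = 6/7
Position 8: not relevant
Sum of P@k = 1 + 1 + 1 + 1 + 1 + 6/7 = 41/7
AP = 41/7 / 6 = 41/42

41/42


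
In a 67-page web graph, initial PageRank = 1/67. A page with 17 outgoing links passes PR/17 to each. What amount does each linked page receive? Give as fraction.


Initial PR = 1/67 = 1/67
Outlinks = 17
Contribution per link = PR / outlinks
= 1/67 / 17
= 1/1139

1/1139


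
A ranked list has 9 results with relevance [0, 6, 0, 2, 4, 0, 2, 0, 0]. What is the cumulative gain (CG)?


Cumulative Gain = sum of relevance scores
Position 1: rel=0, running sum=0
Position 2: rel=6, running sum=6
Position 3: rel=0, running sum=6
Position 4: rel=2, running sum=8
Position 5: rel=4, running sum=12
Position 6: rel=0, running sum=12
Position 7: rel=2, running sum=14
Position 8: rel=0, running sum=14
Position 9: rel=0, running sum=14
CG = 14

14


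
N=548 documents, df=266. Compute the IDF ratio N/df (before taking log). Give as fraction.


IDF ratio = N / df
= 548 / 266
= 274/133

274/133


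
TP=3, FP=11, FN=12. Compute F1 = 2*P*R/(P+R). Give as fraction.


F1 = 2 * P * R / (P + R)
P = TP/(TP+FP) = 3/14 = 3/14
R = TP/(TP+FN) = 3/15 = 1/5
2 * P * R = 2 * 3/14 * 1/5 = 3/35
P + R = 3/14 + 1/5 = 29/70
F1 = 3/35 / 29/70 = 6/29

6/29


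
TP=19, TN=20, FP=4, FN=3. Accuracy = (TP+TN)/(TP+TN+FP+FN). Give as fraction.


Accuracy = (TP + TN) / (TP + TN + FP + FN)
TP + TN = 19 + 20 = 39
Total = 19 + 20 + 4 + 3 = 46
Accuracy = 39 / 46 = 39/46

39/46


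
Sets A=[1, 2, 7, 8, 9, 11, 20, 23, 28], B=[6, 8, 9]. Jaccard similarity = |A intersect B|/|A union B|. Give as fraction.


A intersect B = [8, 9]
|A intersect B| = 2
A union B = [1, 2, 6, 7, 8, 9, 11, 20, 23, 28]
|A union B| = 10
Jaccard = 2/10 = 1/5

1/5


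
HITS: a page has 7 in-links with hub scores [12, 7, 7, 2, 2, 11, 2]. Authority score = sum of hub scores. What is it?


Authority = sum of hub scores of in-linkers
In-link 1: hub score = 12
In-link 2: hub score = 7
In-link 3: hub score = 7
In-link 4: hub score = 2
In-link 5: hub score = 2
In-link 6: hub score = 11
In-link 7: hub score = 2
Authority = 12 + 7 + 7 + 2 + 2 + 11 + 2 = 43

43


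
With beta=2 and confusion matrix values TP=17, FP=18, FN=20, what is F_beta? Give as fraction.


P = TP/(TP+FP) = 17/35 = 17/35
R = TP/(TP+FN) = 17/37 = 17/37
beta^2 = 2^2 = 4
(1 + beta^2) = 5
Numerator = (1+beta^2)*P*R = 289/259
Denominator = beta^2*P + R = 68/35 + 17/37 = 3111/1295
F_beta = 85/183

85/183


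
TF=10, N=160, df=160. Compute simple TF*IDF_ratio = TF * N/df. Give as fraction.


TF * (N/df)
= 10 * (160/160)
= 10 * 1
= 10

10


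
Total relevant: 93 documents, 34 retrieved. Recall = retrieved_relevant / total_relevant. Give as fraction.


Recall = retrieved_relevant / total_relevant
= 34 / 93
= 34 / (34 + 59)
= 34/93

34/93


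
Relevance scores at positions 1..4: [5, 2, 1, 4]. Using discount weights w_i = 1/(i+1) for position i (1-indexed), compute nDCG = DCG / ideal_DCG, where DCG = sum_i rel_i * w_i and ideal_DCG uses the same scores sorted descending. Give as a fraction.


Position discount weights w_i = 1/(i+1) for i=1..4:
Weights = [1/2, 1/3, 1/4, 1/5]
Actual relevance: [5, 2, 1, 4]
DCG = 5/2 + 2/3 + 1/4 + 4/5 = 253/60
Ideal relevance (sorted desc): [5, 4, 2, 1]
Ideal DCG = 5/2 + 4/3 + 2/4 + 1/5 = 68/15
nDCG = DCG / ideal_DCG = 253/60 / 68/15 = 253/272

253/272


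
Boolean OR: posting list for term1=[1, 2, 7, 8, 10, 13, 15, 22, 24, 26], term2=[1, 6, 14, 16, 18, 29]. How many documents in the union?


Boolean OR: find union of posting lists
term1 docs: [1, 2, 7, 8, 10, 13, 15, 22, 24, 26]
term2 docs: [1, 6, 14, 16, 18, 29]
Union: [1, 2, 6, 7, 8, 10, 13, 14, 15, 16, 18, 22, 24, 26, 29]
|union| = 15

15


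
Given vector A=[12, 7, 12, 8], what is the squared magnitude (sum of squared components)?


|A|^2 = sum of squared components
A[0]^2 = 12^2 = 144
A[1]^2 = 7^2 = 49
A[2]^2 = 12^2 = 144
A[3]^2 = 8^2 = 64
Sum = 144 + 49 + 144 + 64 = 401

401


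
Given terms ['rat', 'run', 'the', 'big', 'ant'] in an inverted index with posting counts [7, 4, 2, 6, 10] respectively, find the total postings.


Summing posting list sizes:
'rat': 7 postings
'run': 4 postings
'the': 2 postings
'big': 6 postings
'ant': 10 postings
Total = 7 + 4 + 2 + 6 + 10 = 29

29


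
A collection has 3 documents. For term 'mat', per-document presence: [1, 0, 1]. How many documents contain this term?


Checking each document for 'mat':
Doc 1: present
Doc 2: absent
Doc 3: present
df = sum of presences = 1 + 0 + 1 = 2

2


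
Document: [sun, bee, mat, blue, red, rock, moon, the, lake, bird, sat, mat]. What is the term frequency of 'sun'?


Document has 12 words
Scanning for 'sun':
Found at positions: [0]
Count = 1

1


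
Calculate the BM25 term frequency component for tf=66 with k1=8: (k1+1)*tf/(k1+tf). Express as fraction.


BM25 TF component = (k1+1)*tf / (k1+tf)
k1 = 8, tf = 66
Numerator = (8+1)*66 = 594
Denominator = 8 + 66 = 74
= 594/74 = 297/37

297/37


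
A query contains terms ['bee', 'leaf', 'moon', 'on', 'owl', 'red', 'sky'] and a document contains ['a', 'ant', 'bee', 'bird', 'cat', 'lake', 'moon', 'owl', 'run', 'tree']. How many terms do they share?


Query terms: ['bee', 'leaf', 'moon', 'on', 'owl', 'red', 'sky']
Document terms: ['a', 'ant', 'bee', 'bird', 'cat', 'lake', 'moon', 'owl', 'run', 'tree']
Common terms: ['bee', 'moon', 'owl']
Overlap count = 3

3


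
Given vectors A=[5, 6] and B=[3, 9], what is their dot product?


Dot product = sum of element-wise products
A[0]*B[0] = 5*3 = 15
A[1]*B[1] = 6*9 = 54
Sum = 15 + 54 = 69

69


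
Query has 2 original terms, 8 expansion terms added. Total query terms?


Original terms: 2
Expansion terms: 8
Total = 2 + 8 = 10

10


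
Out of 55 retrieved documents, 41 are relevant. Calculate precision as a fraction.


Precision = relevant_retrieved / total_retrieved
= 41 / 55
= 41 / (41 + 14)
= 41/55

41/55


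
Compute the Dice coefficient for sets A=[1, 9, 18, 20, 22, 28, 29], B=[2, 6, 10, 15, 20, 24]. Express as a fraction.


A intersect B = [20]
|A intersect B| = 1
|A| = 7, |B| = 6
Dice = 2*1 / (7+6)
= 2 / 13 = 2/13

2/13


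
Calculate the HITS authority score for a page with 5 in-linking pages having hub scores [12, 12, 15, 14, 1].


Authority = sum of hub scores of in-linkers
In-link 1: hub score = 12
In-link 2: hub score = 12
In-link 3: hub score = 15
In-link 4: hub score = 14
In-link 5: hub score = 1
Authority = 12 + 12 + 15 + 14 + 1 = 54

54


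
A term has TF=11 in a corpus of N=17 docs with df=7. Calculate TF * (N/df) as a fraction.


TF * (N/df)
= 11 * (17/7)
= 11 * 17/7
= 187/7

187/7


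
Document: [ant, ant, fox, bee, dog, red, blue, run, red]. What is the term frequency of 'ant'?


Document has 9 words
Scanning for 'ant':
Found at positions: [0, 1]
Count = 2

2


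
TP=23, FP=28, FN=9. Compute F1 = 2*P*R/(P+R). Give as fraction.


F1 = 2 * P * R / (P + R)
P = TP/(TP+FP) = 23/51 = 23/51
R = TP/(TP+FN) = 23/32 = 23/32
2 * P * R = 2 * 23/51 * 23/32 = 529/816
P + R = 23/51 + 23/32 = 1909/1632
F1 = 529/816 / 1909/1632 = 46/83

46/83


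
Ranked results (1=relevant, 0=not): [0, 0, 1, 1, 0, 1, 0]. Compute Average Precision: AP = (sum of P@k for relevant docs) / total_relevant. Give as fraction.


Computing P@k for each relevant position:
Position 1: not relevant
Position 2: not relevant
Position 3: relevant, P@3 = 1/3 = 1/3
Position 4: relevant, P@4 = 2/4 = 1/2
Position 5: not relevant
Position 6: relevant, P@6 = 3/6 = 1/2
Position 7: not relevant
Sum of P@k = 1/3 + 1/2 + 1/2 = 4/3
AP = 4/3 / 3 = 4/9

4/9


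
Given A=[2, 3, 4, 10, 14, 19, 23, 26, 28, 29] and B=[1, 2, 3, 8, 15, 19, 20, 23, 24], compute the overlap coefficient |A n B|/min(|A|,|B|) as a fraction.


A intersect B = [2, 3, 19, 23]
|A intersect B| = 4
min(|A|, |B|) = min(10, 9) = 9
Overlap = 4 / 9 = 4/9

4/9


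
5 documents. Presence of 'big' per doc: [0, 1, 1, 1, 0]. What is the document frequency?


Checking each document for 'big':
Doc 1: absent
Doc 2: present
Doc 3: present
Doc 4: present
Doc 5: absent
df = sum of presences = 0 + 1 + 1 + 1 + 0 = 3

3


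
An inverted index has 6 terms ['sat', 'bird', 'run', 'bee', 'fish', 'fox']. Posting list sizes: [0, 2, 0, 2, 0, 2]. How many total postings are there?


Summing posting list sizes:
'sat': 0 postings
'bird': 2 postings
'run': 0 postings
'bee': 2 postings
'fish': 0 postings
'fox': 2 postings
Total = 0 + 2 + 0 + 2 + 0 + 2 = 6

6


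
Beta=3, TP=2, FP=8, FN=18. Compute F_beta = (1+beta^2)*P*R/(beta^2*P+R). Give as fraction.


P = TP/(TP+FP) = 2/10 = 1/5
R = TP/(TP+FN) = 2/20 = 1/10
beta^2 = 3^2 = 9
(1 + beta^2) = 10
Numerator = (1+beta^2)*P*R = 1/5
Denominator = beta^2*P + R = 9/5 + 1/10 = 19/10
F_beta = 2/19

2/19


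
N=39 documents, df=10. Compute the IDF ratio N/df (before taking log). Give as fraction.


IDF ratio = N / df
= 39 / 10
= 39/10

39/10


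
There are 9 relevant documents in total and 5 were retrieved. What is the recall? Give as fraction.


Recall = retrieved_relevant / total_relevant
= 5 / 9
= 5 / (5 + 4)
= 5/9

5/9


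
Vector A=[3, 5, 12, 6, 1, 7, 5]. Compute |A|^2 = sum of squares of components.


|A|^2 = sum of squared components
A[0]^2 = 3^2 = 9
A[1]^2 = 5^2 = 25
A[2]^2 = 12^2 = 144
A[3]^2 = 6^2 = 36
A[4]^2 = 1^2 = 1
A[5]^2 = 7^2 = 49
A[6]^2 = 5^2 = 25
Sum = 9 + 25 + 144 + 36 + 1 + 49 + 25 = 289

289


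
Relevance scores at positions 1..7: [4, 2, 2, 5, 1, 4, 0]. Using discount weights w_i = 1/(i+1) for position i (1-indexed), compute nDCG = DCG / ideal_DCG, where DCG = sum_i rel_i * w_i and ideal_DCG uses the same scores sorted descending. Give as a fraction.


Position discount weights w_i = 1/(i+1) for i=1..7:
Weights = [1/2, 1/3, 1/4, 1/5, 1/6, 1/7, 1/8]
Actual relevance: [4, 2, 2, 5, 1, 4, 0]
DCG = 4/2 + 2/3 + 2/4 + 5/5 + 1/6 + 4/7 + 0/8 = 103/21
Ideal relevance (sorted desc): [5, 4, 4, 2, 2, 1, 0]
Ideal DCG = 5/2 + 4/3 + 4/4 + 2/5 + 2/6 + 1/7 + 0/8 = 1199/210
nDCG = DCG / ideal_DCG = 103/21 / 1199/210 = 1030/1199

1030/1199


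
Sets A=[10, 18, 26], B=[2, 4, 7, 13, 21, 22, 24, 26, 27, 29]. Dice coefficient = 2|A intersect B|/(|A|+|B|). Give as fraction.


A intersect B = [26]
|A intersect B| = 1
|A| = 3, |B| = 10
Dice = 2*1 / (3+10)
= 2 / 13 = 2/13

2/13


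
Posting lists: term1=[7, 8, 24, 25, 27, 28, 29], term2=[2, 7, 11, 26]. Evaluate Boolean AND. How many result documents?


Boolean AND: find intersection of posting lists
term1 docs: [7, 8, 24, 25, 27, 28, 29]
term2 docs: [2, 7, 11, 26]
Intersection: [7]
|intersection| = 1

1


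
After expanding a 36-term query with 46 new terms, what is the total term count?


Original terms: 36
Expansion terms: 46
Total = 36 + 46 = 82

82


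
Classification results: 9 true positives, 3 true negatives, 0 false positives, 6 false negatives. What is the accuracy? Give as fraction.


Accuracy = (TP + TN) / (TP + TN + FP + FN)
TP + TN = 9 + 3 = 12
Total = 9 + 3 + 0 + 6 = 18
Accuracy = 12 / 18 = 2/3

2/3


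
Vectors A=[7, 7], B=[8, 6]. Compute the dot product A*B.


Dot product = sum of element-wise products
A[0]*B[0] = 7*8 = 56
A[1]*B[1] = 7*6 = 42
Sum = 56 + 42 = 98

98


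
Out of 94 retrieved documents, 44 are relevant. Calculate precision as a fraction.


Precision = relevant_retrieved / total_retrieved
= 44 / 94
= 44 / (44 + 50)
= 22/47

22/47


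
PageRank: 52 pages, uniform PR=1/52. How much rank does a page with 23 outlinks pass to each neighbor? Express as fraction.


Initial PR = 1/52 = 1/52
Outlinks = 23
Contribution per link = PR / outlinks
= 1/52 / 23
= 1/1196

1/1196


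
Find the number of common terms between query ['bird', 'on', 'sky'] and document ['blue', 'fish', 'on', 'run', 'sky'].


Query terms: ['bird', 'on', 'sky']
Document terms: ['blue', 'fish', 'on', 'run', 'sky']
Common terms: ['on', 'sky']
Overlap count = 2

2


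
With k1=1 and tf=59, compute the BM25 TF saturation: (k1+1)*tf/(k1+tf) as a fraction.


BM25 TF component = (k1+1)*tf / (k1+tf)
k1 = 1, tf = 59
Numerator = (1+1)*59 = 118
Denominator = 1 + 59 = 60
= 118/60 = 59/30

59/30


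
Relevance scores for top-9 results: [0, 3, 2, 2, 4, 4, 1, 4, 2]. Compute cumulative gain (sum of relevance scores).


Cumulative Gain = sum of relevance scores
Position 1: rel=0, running sum=0
Position 2: rel=3, running sum=3
Position 3: rel=2, running sum=5
Position 4: rel=2, running sum=7
Position 5: rel=4, running sum=11
Position 6: rel=4, running sum=15
Position 7: rel=1, running sum=16
Position 8: rel=4, running sum=20
Position 9: rel=2, running sum=22
CG = 22

22


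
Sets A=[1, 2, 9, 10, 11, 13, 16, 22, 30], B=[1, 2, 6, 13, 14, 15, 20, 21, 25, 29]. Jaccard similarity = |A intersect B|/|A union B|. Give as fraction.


A intersect B = [1, 2, 13]
|A intersect B| = 3
A union B = [1, 2, 6, 9, 10, 11, 13, 14, 15, 16, 20, 21, 22, 25, 29, 30]
|A union B| = 16
Jaccard = 3/16 = 3/16

3/16


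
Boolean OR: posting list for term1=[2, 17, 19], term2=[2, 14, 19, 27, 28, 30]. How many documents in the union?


Boolean OR: find union of posting lists
term1 docs: [2, 17, 19]
term2 docs: [2, 14, 19, 27, 28, 30]
Union: [2, 14, 17, 19, 27, 28, 30]
|union| = 7

7


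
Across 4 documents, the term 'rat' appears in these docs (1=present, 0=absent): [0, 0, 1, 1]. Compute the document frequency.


Checking each document for 'rat':
Doc 1: absent
Doc 2: absent
Doc 3: present
Doc 4: present
df = sum of presences = 0 + 0 + 1 + 1 = 2

2


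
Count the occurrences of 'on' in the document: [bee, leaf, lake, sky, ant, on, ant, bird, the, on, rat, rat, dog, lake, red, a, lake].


Document has 17 words
Scanning for 'on':
Found at positions: [5, 9]
Count = 2

2


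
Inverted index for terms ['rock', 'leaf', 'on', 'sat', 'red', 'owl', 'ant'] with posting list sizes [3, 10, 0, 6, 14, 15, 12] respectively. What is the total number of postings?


Summing posting list sizes:
'rock': 3 postings
'leaf': 10 postings
'on': 0 postings
'sat': 6 postings
'red': 14 postings
'owl': 15 postings
'ant': 12 postings
Total = 3 + 10 + 0 + 6 + 14 + 15 + 12 = 60

60


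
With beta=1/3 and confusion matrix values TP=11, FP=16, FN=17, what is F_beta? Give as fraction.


P = TP/(TP+FP) = 11/27 = 11/27
R = TP/(TP+FN) = 11/28 = 11/28
beta^2 = 1/3^2 = 1/9
(1 + beta^2) = 10/9
Numerator = (1+beta^2)*P*R = 605/3402
Denominator = beta^2*P + R = 11/243 + 11/28 = 2981/6804
F_beta = 110/271

110/271


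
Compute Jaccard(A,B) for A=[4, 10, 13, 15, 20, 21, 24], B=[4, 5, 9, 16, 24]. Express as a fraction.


A intersect B = [4, 24]
|A intersect B| = 2
A union B = [4, 5, 9, 10, 13, 15, 16, 20, 21, 24]
|A union B| = 10
Jaccard = 2/10 = 1/5

1/5


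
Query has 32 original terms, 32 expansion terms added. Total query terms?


Original terms: 32
Expansion terms: 32
Total = 32 + 32 = 64

64


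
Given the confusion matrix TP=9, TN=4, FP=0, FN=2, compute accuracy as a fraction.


Accuracy = (TP + TN) / (TP + TN + FP + FN)
TP + TN = 9 + 4 = 13
Total = 9 + 4 + 0 + 2 = 15
Accuracy = 13 / 15 = 13/15

13/15


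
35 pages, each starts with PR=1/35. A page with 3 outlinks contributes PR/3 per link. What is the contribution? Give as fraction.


Initial PR = 1/35 = 1/35
Outlinks = 3
Contribution per link = PR / outlinks
= 1/35 / 3
= 1/105

1/105


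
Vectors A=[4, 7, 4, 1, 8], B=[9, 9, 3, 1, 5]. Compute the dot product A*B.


Dot product = sum of element-wise products
A[0]*B[0] = 4*9 = 36
A[1]*B[1] = 7*9 = 63
A[2]*B[2] = 4*3 = 12
A[3]*B[3] = 1*1 = 1
A[4]*B[4] = 8*5 = 40
Sum = 36 + 63 + 12 + 1 + 40 = 152

152


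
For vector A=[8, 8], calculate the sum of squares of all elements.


|A|^2 = sum of squared components
A[0]^2 = 8^2 = 64
A[1]^2 = 8^2 = 64
Sum = 64 + 64 = 128

128


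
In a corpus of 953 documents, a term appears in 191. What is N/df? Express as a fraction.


IDF ratio = N / df
= 953 / 191
= 953/191

953/191


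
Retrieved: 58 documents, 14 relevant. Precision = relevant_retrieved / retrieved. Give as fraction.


Precision = relevant_retrieved / total_retrieved
= 14 / 58
= 14 / (14 + 44)
= 7/29

7/29


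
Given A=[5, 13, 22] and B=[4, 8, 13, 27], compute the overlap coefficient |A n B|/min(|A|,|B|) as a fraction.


A intersect B = [13]
|A intersect B| = 1
min(|A|, |B|) = min(3, 4) = 3
Overlap = 1 / 3 = 1/3

1/3


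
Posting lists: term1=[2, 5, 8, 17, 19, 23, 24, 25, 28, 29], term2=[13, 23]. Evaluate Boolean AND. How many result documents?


Boolean AND: find intersection of posting lists
term1 docs: [2, 5, 8, 17, 19, 23, 24, 25, 28, 29]
term2 docs: [13, 23]
Intersection: [23]
|intersection| = 1

1


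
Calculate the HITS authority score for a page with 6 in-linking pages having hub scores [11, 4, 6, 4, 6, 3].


Authority = sum of hub scores of in-linkers
In-link 1: hub score = 11
In-link 2: hub score = 4
In-link 3: hub score = 6
In-link 4: hub score = 4
In-link 5: hub score = 6
In-link 6: hub score = 3
Authority = 11 + 4 + 6 + 4 + 6 + 3 = 34

34


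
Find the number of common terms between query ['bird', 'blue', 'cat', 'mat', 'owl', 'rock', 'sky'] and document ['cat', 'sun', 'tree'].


Query terms: ['bird', 'blue', 'cat', 'mat', 'owl', 'rock', 'sky']
Document terms: ['cat', 'sun', 'tree']
Common terms: ['cat']
Overlap count = 1

1


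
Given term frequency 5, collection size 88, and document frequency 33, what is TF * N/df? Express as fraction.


TF * (N/df)
= 5 * (88/33)
= 5 * 8/3
= 40/3

40/3


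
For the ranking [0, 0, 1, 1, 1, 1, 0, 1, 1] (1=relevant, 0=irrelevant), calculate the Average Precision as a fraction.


Computing P@k for each relevant position:
Position 1: not relevant
Position 2: not relevant
Position 3: relevant, P@3 = 1/3 = 1/3
Position 4: relevant, P@4 = 2/4 = 1/2
Position 5: relevant, P@5 = 3/5 = 3/5
Position 6: relevant, P@6 = 4/6 = 2/3
Position 7: not relevant
Position 8: relevant, P@8 = 5/8 = 5/8
Position 9: relevant, P@9 = 6/9 = 2/3
Sum of P@k = 1/3 + 1/2 + 3/5 + 2/3 + 5/8 + 2/3 = 407/120
AP = 407/120 / 6 = 407/720

407/720


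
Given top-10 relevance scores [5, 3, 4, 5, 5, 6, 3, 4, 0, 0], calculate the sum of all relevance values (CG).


Cumulative Gain = sum of relevance scores
Position 1: rel=5, running sum=5
Position 2: rel=3, running sum=8
Position 3: rel=4, running sum=12
Position 4: rel=5, running sum=17
Position 5: rel=5, running sum=22
Position 6: rel=6, running sum=28
Position 7: rel=3, running sum=31
Position 8: rel=4, running sum=35
Position 9: rel=0, running sum=35
Position 10: rel=0, running sum=35
CG = 35

35


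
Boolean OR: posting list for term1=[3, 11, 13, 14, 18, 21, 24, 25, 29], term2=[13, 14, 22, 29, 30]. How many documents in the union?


Boolean OR: find union of posting lists
term1 docs: [3, 11, 13, 14, 18, 21, 24, 25, 29]
term2 docs: [13, 14, 22, 29, 30]
Union: [3, 11, 13, 14, 18, 21, 22, 24, 25, 29, 30]
|union| = 11

11


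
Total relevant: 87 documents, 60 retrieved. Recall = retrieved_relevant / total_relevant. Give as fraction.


Recall = retrieved_relevant / total_relevant
= 60 / 87
= 60 / (60 + 27)
= 20/29

20/29


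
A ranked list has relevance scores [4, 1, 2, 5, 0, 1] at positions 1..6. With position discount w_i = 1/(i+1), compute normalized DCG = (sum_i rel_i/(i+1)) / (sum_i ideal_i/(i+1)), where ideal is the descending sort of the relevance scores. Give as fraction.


Position discount weights w_i = 1/(i+1) for i=1..6:
Weights = [1/2, 1/3, 1/4, 1/5, 1/6, 1/7]
Actual relevance: [4, 1, 2, 5, 0, 1]
DCG = 4/2 + 1/3 + 2/4 + 5/5 + 0/6 + 1/7 = 167/42
Ideal relevance (sorted desc): [5, 4, 2, 1, 1, 0]
Ideal DCG = 5/2 + 4/3 + 2/4 + 1/5 + 1/6 + 0/7 = 47/10
nDCG = DCG / ideal_DCG = 167/42 / 47/10 = 835/987

835/987


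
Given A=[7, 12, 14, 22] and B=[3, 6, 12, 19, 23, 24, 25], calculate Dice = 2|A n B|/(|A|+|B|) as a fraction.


A intersect B = [12]
|A intersect B| = 1
|A| = 4, |B| = 7
Dice = 2*1 / (4+7)
= 2 / 11 = 2/11

2/11


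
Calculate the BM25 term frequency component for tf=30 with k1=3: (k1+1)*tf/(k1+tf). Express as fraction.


BM25 TF component = (k1+1)*tf / (k1+tf)
k1 = 3, tf = 30
Numerator = (3+1)*30 = 120
Denominator = 3 + 30 = 33
= 120/33 = 40/11

40/11


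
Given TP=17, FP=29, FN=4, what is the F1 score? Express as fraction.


F1 = 2 * P * R / (P + R)
P = TP/(TP+FP) = 17/46 = 17/46
R = TP/(TP+FN) = 17/21 = 17/21
2 * P * R = 2 * 17/46 * 17/21 = 289/483
P + R = 17/46 + 17/21 = 1139/966
F1 = 289/483 / 1139/966 = 34/67

34/67


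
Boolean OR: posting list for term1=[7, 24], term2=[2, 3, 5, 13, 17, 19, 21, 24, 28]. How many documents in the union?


Boolean OR: find union of posting lists
term1 docs: [7, 24]
term2 docs: [2, 3, 5, 13, 17, 19, 21, 24, 28]
Union: [2, 3, 5, 7, 13, 17, 19, 21, 24, 28]
|union| = 10

10


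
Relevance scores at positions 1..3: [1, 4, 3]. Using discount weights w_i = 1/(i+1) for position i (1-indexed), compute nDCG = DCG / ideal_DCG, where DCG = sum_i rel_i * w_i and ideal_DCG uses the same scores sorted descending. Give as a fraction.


Position discount weights w_i = 1/(i+1) for i=1..3:
Weights = [1/2, 1/3, 1/4]
Actual relevance: [1, 4, 3]
DCG = 1/2 + 4/3 + 3/4 = 31/12
Ideal relevance (sorted desc): [4, 3, 1]
Ideal DCG = 4/2 + 3/3 + 1/4 = 13/4
nDCG = DCG / ideal_DCG = 31/12 / 13/4 = 31/39

31/39


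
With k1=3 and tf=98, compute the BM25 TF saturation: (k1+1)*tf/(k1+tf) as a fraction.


BM25 TF component = (k1+1)*tf / (k1+tf)
k1 = 3, tf = 98
Numerator = (3+1)*98 = 392
Denominator = 3 + 98 = 101
= 392/101 = 392/101

392/101


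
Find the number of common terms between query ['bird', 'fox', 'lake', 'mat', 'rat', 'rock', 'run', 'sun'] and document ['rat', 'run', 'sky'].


Query terms: ['bird', 'fox', 'lake', 'mat', 'rat', 'rock', 'run', 'sun']
Document terms: ['rat', 'run', 'sky']
Common terms: ['rat', 'run']
Overlap count = 2

2


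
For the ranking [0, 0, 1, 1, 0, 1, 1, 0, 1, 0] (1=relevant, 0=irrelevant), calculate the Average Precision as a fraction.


Computing P@k for each relevant position:
Position 1: not relevant
Position 2: not relevant
Position 3: relevant, P@3 = 1/3 = 1/3
Position 4: relevant, P@4 = 2/4 = 1/2
Position 5: not relevant
Position 6: relevant, P@6 = 3/6 = 1/2
Position 7: relevant, P@7 = 4/7 = 4/7
Position 8: not relevant
Position 9: relevant, P@9 = 5/9 = 5/9
Position 10: not relevant
Sum of P@k = 1/3 + 1/2 + 1/2 + 4/7 + 5/9 = 155/63
AP = 155/63 / 5 = 31/63

31/63


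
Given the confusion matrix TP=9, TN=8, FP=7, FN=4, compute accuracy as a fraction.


Accuracy = (TP + TN) / (TP + TN + FP + FN)
TP + TN = 9 + 8 = 17
Total = 9 + 8 + 7 + 4 = 28
Accuracy = 17 / 28 = 17/28

17/28


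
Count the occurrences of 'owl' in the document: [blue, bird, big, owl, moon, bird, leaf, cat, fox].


Document has 9 words
Scanning for 'owl':
Found at positions: [3]
Count = 1

1


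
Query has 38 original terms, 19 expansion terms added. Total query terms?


Original terms: 38
Expansion terms: 19
Total = 38 + 19 = 57

57


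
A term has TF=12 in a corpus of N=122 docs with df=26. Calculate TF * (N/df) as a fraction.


TF * (N/df)
= 12 * (122/26)
= 12 * 61/13
= 732/13

732/13


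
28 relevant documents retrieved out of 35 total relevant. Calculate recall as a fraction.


Recall = retrieved_relevant / total_relevant
= 28 / 35
= 28 / (28 + 7)
= 4/5

4/5


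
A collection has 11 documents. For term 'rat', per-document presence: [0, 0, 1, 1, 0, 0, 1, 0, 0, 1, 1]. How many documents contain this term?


Checking each document for 'rat':
Doc 1: absent
Doc 2: absent
Doc 3: present
Doc 4: present
Doc 5: absent
Doc 6: absent
Doc 7: present
Doc 8: absent
Doc 9: absent
Doc 10: present
Doc 11: present
df = sum of presences = 0 + 0 + 1 + 1 + 0 + 0 + 1 + 0 + 0 + 1 + 1 = 5

5


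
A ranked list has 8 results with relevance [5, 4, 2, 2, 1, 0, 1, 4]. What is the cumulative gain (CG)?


Cumulative Gain = sum of relevance scores
Position 1: rel=5, running sum=5
Position 2: rel=4, running sum=9
Position 3: rel=2, running sum=11
Position 4: rel=2, running sum=13
Position 5: rel=1, running sum=14
Position 6: rel=0, running sum=14
Position 7: rel=1, running sum=15
Position 8: rel=4, running sum=19
CG = 19

19


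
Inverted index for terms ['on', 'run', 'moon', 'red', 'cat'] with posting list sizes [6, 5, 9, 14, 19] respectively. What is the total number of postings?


Summing posting list sizes:
'on': 6 postings
'run': 5 postings
'moon': 9 postings
'red': 14 postings
'cat': 19 postings
Total = 6 + 5 + 9 + 14 + 19 = 53

53


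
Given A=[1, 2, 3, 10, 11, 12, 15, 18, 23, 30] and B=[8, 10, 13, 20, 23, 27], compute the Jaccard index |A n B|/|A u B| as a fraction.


A intersect B = [10, 23]
|A intersect B| = 2
A union B = [1, 2, 3, 8, 10, 11, 12, 13, 15, 18, 20, 23, 27, 30]
|A union B| = 14
Jaccard = 2/14 = 1/7

1/7


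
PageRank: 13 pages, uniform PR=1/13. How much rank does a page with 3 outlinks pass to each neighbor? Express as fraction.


Initial PR = 1/13 = 1/13
Outlinks = 3
Contribution per link = PR / outlinks
= 1/13 / 3
= 1/39

1/39


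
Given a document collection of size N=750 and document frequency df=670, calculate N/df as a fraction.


IDF ratio = N / df
= 750 / 670
= 75/67

75/67


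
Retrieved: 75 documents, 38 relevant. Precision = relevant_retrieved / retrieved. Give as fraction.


Precision = relevant_retrieved / total_retrieved
= 38 / 75
= 38 / (38 + 37)
= 38/75

38/75


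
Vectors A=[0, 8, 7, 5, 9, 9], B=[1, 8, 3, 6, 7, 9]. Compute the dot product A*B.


Dot product = sum of element-wise products
A[0]*B[0] = 0*1 = 0
A[1]*B[1] = 8*8 = 64
A[2]*B[2] = 7*3 = 21
A[3]*B[3] = 5*6 = 30
A[4]*B[4] = 9*7 = 63
A[5]*B[5] = 9*9 = 81
Sum = 0 + 64 + 21 + 30 + 63 + 81 = 259

259


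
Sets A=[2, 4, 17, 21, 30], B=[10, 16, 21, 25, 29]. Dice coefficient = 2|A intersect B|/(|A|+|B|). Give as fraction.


A intersect B = [21]
|A intersect B| = 1
|A| = 5, |B| = 5
Dice = 2*1 / (5+5)
= 2 / 10 = 1/5

1/5


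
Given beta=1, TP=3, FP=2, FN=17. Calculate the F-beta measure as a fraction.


P = TP/(TP+FP) = 3/5 = 3/5
R = TP/(TP+FN) = 3/20 = 3/20
beta^2 = 1^2 = 1
(1 + beta^2) = 2
Numerator = (1+beta^2)*P*R = 9/50
Denominator = beta^2*P + R = 3/5 + 3/20 = 3/4
F_beta = 6/25

6/25


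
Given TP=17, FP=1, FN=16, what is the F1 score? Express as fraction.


F1 = 2 * P * R / (P + R)
P = TP/(TP+FP) = 17/18 = 17/18
R = TP/(TP+FN) = 17/33 = 17/33
2 * P * R = 2 * 17/18 * 17/33 = 289/297
P + R = 17/18 + 17/33 = 289/198
F1 = 289/297 / 289/198 = 2/3

2/3


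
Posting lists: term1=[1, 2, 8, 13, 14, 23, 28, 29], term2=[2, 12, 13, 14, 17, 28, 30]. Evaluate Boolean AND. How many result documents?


Boolean AND: find intersection of posting lists
term1 docs: [1, 2, 8, 13, 14, 23, 28, 29]
term2 docs: [2, 12, 13, 14, 17, 28, 30]
Intersection: [2, 13, 14, 28]
|intersection| = 4

4


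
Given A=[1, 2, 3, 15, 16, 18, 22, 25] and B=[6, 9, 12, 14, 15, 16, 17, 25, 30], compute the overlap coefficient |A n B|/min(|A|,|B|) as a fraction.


A intersect B = [15, 16, 25]
|A intersect B| = 3
min(|A|, |B|) = min(8, 9) = 8
Overlap = 3 / 8 = 3/8

3/8


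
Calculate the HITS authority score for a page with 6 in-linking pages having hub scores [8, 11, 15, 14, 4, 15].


Authority = sum of hub scores of in-linkers
In-link 1: hub score = 8
In-link 2: hub score = 11
In-link 3: hub score = 15
In-link 4: hub score = 14
In-link 5: hub score = 4
In-link 6: hub score = 15
Authority = 8 + 11 + 15 + 14 + 4 + 15 = 67

67


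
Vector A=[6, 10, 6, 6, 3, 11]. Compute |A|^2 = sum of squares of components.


|A|^2 = sum of squared components
A[0]^2 = 6^2 = 36
A[1]^2 = 10^2 = 100
A[2]^2 = 6^2 = 36
A[3]^2 = 6^2 = 36
A[4]^2 = 3^2 = 9
A[5]^2 = 11^2 = 121
Sum = 36 + 100 + 36 + 36 + 9 + 121 = 338

338


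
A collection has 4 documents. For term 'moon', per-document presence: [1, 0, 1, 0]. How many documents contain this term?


Checking each document for 'moon':
Doc 1: present
Doc 2: absent
Doc 3: present
Doc 4: absent
df = sum of presences = 1 + 0 + 1 + 0 = 2

2


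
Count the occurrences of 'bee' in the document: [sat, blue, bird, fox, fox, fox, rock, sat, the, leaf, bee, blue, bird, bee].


Document has 14 words
Scanning for 'bee':
Found at positions: [10, 13]
Count = 2

2


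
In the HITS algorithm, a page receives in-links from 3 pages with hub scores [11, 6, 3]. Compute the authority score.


Authority = sum of hub scores of in-linkers
In-link 1: hub score = 11
In-link 2: hub score = 6
In-link 3: hub score = 3
Authority = 11 + 6 + 3 = 20

20


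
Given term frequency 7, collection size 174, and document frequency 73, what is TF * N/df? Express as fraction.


TF * (N/df)
= 7 * (174/73)
= 7 * 174/73
= 1218/73

1218/73


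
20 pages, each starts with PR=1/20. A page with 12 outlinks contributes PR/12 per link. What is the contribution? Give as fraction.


Initial PR = 1/20 = 1/20
Outlinks = 12
Contribution per link = PR / outlinks
= 1/20 / 12
= 1/240

1/240


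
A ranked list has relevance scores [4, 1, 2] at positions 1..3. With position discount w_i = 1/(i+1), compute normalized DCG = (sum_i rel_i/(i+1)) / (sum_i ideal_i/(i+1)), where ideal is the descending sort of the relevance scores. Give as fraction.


Position discount weights w_i = 1/(i+1) for i=1..3:
Weights = [1/2, 1/3, 1/4]
Actual relevance: [4, 1, 2]
DCG = 4/2 + 1/3 + 2/4 = 17/6
Ideal relevance (sorted desc): [4, 2, 1]
Ideal DCG = 4/2 + 2/3 + 1/4 = 35/12
nDCG = DCG / ideal_DCG = 17/6 / 35/12 = 34/35

34/35


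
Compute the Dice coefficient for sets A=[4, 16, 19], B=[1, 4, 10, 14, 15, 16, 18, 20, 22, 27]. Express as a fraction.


A intersect B = [4, 16]
|A intersect B| = 2
|A| = 3, |B| = 10
Dice = 2*2 / (3+10)
= 4 / 13 = 4/13

4/13


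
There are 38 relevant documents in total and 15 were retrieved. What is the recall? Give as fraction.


Recall = retrieved_relevant / total_relevant
= 15 / 38
= 15 / (15 + 23)
= 15/38

15/38


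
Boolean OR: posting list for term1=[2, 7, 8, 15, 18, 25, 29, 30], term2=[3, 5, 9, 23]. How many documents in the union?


Boolean OR: find union of posting lists
term1 docs: [2, 7, 8, 15, 18, 25, 29, 30]
term2 docs: [3, 5, 9, 23]
Union: [2, 3, 5, 7, 8, 9, 15, 18, 23, 25, 29, 30]
|union| = 12

12
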